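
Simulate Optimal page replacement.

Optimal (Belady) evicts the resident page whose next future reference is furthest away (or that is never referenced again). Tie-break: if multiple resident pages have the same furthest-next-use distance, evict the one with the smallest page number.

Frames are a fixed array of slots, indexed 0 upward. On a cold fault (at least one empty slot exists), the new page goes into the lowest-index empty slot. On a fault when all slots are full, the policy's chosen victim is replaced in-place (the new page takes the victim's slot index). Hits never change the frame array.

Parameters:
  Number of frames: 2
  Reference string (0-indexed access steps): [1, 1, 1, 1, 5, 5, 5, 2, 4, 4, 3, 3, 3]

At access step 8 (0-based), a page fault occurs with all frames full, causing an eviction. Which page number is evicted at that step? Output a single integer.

Step 0: ref 1 -> FAULT, frames=[1,-]
Step 1: ref 1 -> HIT, frames=[1,-]
Step 2: ref 1 -> HIT, frames=[1,-]
Step 3: ref 1 -> HIT, frames=[1,-]
Step 4: ref 5 -> FAULT, frames=[1,5]
Step 5: ref 5 -> HIT, frames=[1,5]
Step 6: ref 5 -> HIT, frames=[1,5]
Step 7: ref 2 -> FAULT, evict 1, frames=[2,5]
Step 8: ref 4 -> FAULT, evict 2, frames=[4,5]
At step 8: evicted page 2

Answer: 2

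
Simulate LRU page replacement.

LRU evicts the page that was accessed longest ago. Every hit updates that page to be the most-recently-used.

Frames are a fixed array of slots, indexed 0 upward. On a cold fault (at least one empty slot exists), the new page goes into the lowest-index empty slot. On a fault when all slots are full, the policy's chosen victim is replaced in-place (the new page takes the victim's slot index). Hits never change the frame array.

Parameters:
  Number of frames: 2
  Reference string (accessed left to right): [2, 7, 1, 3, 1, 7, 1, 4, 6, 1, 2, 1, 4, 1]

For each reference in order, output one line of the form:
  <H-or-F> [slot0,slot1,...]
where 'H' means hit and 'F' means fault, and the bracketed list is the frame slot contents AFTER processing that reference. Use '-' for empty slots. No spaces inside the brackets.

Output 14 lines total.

F [2,-]
F [2,7]
F [1,7]
F [1,3]
H [1,3]
F [1,7]
H [1,7]
F [1,4]
F [6,4]
F [6,1]
F [2,1]
H [2,1]
F [4,1]
H [4,1]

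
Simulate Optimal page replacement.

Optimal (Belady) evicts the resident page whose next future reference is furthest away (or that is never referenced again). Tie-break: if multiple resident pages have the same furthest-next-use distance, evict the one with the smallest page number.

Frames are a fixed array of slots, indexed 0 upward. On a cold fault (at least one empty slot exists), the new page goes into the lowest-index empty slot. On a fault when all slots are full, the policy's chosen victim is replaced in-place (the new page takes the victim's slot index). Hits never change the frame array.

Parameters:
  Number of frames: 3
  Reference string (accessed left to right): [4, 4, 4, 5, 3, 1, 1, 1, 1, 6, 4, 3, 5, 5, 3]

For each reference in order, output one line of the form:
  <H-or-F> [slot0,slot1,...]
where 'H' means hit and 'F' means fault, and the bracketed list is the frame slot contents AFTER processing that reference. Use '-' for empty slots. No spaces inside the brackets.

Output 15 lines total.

F [4,-,-]
H [4,-,-]
H [4,-,-]
F [4,5,-]
F [4,5,3]
F [4,1,3]
H [4,1,3]
H [4,1,3]
H [4,1,3]
F [4,6,3]
H [4,6,3]
H [4,6,3]
F [5,6,3]
H [5,6,3]
H [5,6,3]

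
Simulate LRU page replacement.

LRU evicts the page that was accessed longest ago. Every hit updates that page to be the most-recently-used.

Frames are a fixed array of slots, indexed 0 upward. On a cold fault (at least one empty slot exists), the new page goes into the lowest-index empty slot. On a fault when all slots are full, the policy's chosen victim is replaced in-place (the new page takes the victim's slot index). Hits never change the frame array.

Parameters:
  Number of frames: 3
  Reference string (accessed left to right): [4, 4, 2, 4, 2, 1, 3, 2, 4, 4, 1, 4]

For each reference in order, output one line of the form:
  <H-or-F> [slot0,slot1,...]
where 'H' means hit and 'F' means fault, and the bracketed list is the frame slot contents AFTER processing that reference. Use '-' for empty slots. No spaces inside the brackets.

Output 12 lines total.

F [4,-,-]
H [4,-,-]
F [4,2,-]
H [4,2,-]
H [4,2,-]
F [4,2,1]
F [3,2,1]
H [3,2,1]
F [3,2,4]
H [3,2,4]
F [1,2,4]
H [1,2,4]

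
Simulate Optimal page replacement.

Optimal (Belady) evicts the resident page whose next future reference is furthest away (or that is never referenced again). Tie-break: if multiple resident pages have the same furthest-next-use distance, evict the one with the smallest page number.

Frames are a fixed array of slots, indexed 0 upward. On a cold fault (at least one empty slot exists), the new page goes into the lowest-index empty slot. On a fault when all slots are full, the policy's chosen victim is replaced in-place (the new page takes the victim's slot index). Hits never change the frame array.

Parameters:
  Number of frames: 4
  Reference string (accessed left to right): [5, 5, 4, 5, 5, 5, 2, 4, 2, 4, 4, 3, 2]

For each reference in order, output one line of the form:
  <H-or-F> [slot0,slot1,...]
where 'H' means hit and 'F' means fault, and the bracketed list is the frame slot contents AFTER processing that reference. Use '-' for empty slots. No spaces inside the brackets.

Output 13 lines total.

F [5,-,-,-]
H [5,-,-,-]
F [5,4,-,-]
H [5,4,-,-]
H [5,4,-,-]
H [5,4,-,-]
F [5,4,2,-]
H [5,4,2,-]
H [5,4,2,-]
H [5,4,2,-]
H [5,4,2,-]
F [5,4,2,3]
H [5,4,2,3]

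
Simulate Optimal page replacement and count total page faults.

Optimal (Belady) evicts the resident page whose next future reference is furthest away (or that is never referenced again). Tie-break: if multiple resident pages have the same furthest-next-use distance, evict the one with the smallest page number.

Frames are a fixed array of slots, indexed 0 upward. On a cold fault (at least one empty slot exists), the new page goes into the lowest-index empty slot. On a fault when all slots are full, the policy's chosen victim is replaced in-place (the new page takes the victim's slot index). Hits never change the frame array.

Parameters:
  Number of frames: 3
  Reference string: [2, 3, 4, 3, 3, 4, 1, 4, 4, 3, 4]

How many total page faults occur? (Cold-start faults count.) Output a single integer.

Step 0: ref 2 → FAULT, frames=[2,-,-]
Step 1: ref 3 → FAULT, frames=[2,3,-]
Step 2: ref 4 → FAULT, frames=[2,3,4]
Step 3: ref 3 → HIT, frames=[2,3,4]
Step 4: ref 3 → HIT, frames=[2,3,4]
Step 5: ref 4 → HIT, frames=[2,3,4]
Step 6: ref 1 → FAULT (evict 2), frames=[1,3,4]
Step 7: ref 4 → HIT, frames=[1,3,4]
Step 8: ref 4 → HIT, frames=[1,3,4]
Step 9: ref 3 → HIT, frames=[1,3,4]
Step 10: ref 4 → HIT, frames=[1,3,4]
Total faults: 4

Answer: 4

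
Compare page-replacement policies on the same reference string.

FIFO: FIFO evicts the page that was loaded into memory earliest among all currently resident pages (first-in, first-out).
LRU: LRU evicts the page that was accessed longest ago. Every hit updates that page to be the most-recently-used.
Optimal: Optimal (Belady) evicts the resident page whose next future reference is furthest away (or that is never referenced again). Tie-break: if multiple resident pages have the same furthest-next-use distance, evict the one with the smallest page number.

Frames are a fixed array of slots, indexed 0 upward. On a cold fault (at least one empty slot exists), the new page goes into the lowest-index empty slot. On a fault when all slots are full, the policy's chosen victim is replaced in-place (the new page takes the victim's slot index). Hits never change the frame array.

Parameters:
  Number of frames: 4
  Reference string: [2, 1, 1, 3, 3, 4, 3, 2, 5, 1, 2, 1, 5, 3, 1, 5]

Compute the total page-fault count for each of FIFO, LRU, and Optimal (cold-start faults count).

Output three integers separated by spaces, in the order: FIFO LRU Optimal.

Answer: 8 6 5

Derivation:
--- FIFO ---
  step 0: ref 2 -> FAULT, frames=[2,-,-,-] (faults so far: 1)
  step 1: ref 1 -> FAULT, frames=[2,1,-,-] (faults so far: 2)
  step 2: ref 1 -> HIT, frames=[2,1,-,-] (faults so far: 2)
  step 3: ref 3 -> FAULT, frames=[2,1,3,-] (faults so far: 3)
  step 4: ref 3 -> HIT, frames=[2,1,3,-] (faults so far: 3)
  step 5: ref 4 -> FAULT, frames=[2,1,3,4] (faults so far: 4)
  step 6: ref 3 -> HIT, frames=[2,1,3,4] (faults so far: 4)
  step 7: ref 2 -> HIT, frames=[2,1,3,4] (faults so far: 4)
  step 8: ref 5 -> FAULT, evict 2, frames=[5,1,3,4] (faults so far: 5)
  step 9: ref 1 -> HIT, frames=[5,1,3,4] (faults so far: 5)
  step 10: ref 2 -> FAULT, evict 1, frames=[5,2,3,4] (faults so far: 6)
  step 11: ref 1 -> FAULT, evict 3, frames=[5,2,1,4] (faults so far: 7)
  step 12: ref 5 -> HIT, frames=[5,2,1,4] (faults so far: 7)
  step 13: ref 3 -> FAULT, evict 4, frames=[5,2,1,3] (faults so far: 8)
  step 14: ref 1 -> HIT, frames=[5,2,1,3] (faults so far: 8)
  step 15: ref 5 -> HIT, frames=[5,2,1,3] (faults so far: 8)
  FIFO total faults: 8
--- LRU ---
  step 0: ref 2 -> FAULT, frames=[2,-,-,-] (faults so far: 1)
  step 1: ref 1 -> FAULT, frames=[2,1,-,-] (faults so far: 2)
  step 2: ref 1 -> HIT, frames=[2,1,-,-] (faults so far: 2)
  step 3: ref 3 -> FAULT, frames=[2,1,3,-] (faults so far: 3)
  step 4: ref 3 -> HIT, frames=[2,1,3,-] (faults so far: 3)
  step 5: ref 4 -> FAULT, frames=[2,1,3,4] (faults so far: 4)
  step 6: ref 3 -> HIT, frames=[2,1,3,4] (faults so far: 4)
  step 7: ref 2 -> HIT, frames=[2,1,3,4] (faults so far: 4)
  step 8: ref 5 -> FAULT, evict 1, frames=[2,5,3,4] (faults so far: 5)
  step 9: ref 1 -> FAULT, evict 4, frames=[2,5,3,1] (faults so far: 6)
  step 10: ref 2 -> HIT, frames=[2,5,3,1] (faults so far: 6)
  step 11: ref 1 -> HIT, frames=[2,5,3,1] (faults so far: 6)
  step 12: ref 5 -> HIT, frames=[2,5,3,1] (faults so far: 6)
  step 13: ref 3 -> HIT, frames=[2,5,3,1] (faults so far: 6)
  step 14: ref 1 -> HIT, frames=[2,5,3,1] (faults so far: 6)
  step 15: ref 5 -> HIT, frames=[2,5,3,1] (faults so far: 6)
  LRU total faults: 6
--- Optimal ---
  step 0: ref 2 -> FAULT, frames=[2,-,-,-] (faults so far: 1)
  step 1: ref 1 -> FAULT, frames=[2,1,-,-] (faults so far: 2)
  step 2: ref 1 -> HIT, frames=[2,1,-,-] (faults so far: 2)
  step 3: ref 3 -> FAULT, frames=[2,1,3,-] (faults so far: 3)
  step 4: ref 3 -> HIT, frames=[2,1,3,-] (faults so far: 3)
  step 5: ref 4 -> FAULT, frames=[2,1,3,4] (faults so far: 4)
  step 6: ref 3 -> HIT, frames=[2,1,3,4] (faults so far: 4)
  step 7: ref 2 -> HIT, frames=[2,1,3,4] (faults so far: 4)
  step 8: ref 5 -> FAULT, evict 4, frames=[2,1,3,5] (faults so far: 5)
  step 9: ref 1 -> HIT, frames=[2,1,3,5] (faults so far: 5)
  step 10: ref 2 -> HIT, frames=[2,1,3,5] (faults so far: 5)
  step 11: ref 1 -> HIT, frames=[2,1,3,5] (faults so far: 5)
  step 12: ref 5 -> HIT, frames=[2,1,3,5] (faults so far: 5)
  step 13: ref 3 -> HIT, frames=[2,1,3,5] (faults so far: 5)
  step 14: ref 1 -> HIT, frames=[2,1,3,5] (faults so far: 5)
  step 15: ref 5 -> HIT, frames=[2,1,3,5] (faults so far: 5)
  Optimal total faults: 5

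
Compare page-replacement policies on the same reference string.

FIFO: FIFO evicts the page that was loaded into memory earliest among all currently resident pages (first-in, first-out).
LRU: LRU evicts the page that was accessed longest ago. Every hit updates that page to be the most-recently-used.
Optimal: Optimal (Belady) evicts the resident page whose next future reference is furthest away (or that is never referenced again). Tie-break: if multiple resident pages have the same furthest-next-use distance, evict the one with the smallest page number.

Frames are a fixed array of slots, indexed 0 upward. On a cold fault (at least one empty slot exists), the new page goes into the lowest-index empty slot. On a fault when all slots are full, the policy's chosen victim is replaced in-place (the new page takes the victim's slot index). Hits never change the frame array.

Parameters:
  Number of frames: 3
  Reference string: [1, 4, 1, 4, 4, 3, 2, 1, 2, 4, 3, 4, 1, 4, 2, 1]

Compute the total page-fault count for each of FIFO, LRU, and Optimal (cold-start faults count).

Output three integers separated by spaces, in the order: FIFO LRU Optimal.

--- FIFO ---
  step 0: ref 1 -> FAULT, frames=[1,-,-] (faults so far: 1)
  step 1: ref 4 -> FAULT, frames=[1,4,-] (faults so far: 2)
  step 2: ref 1 -> HIT, frames=[1,4,-] (faults so far: 2)
  step 3: ref 4 -> HIT, frames=[1,4,-] (faults so far: 2)
  step 4: ref 4 -> HIT, frames=[1,4,-] (faults so far: 2)
  step 5: ref 3 -> FAULT, frames=[1,4,3] (faults so far: 3)
  step 6: ref 2 -> FAULT, evict 1, frames=[2,4,3] (faults so far: 4)
  step 7: ref 1 -> FAULT, evict 4, frames=[2,1,3] (faults so far: 5)
  step 8: ref 2 -> HIT, frames=[2,1,3] (faults so far: 5)
  step 9: ref 4 -> FAULT, evict 3, frames=[2,1,4] (faults so far: 6)
  step 10: ref 3 -> FAULT, evict 2, frames=[3,1,4] (faults so far: 7)
  step 11: ref 4 -> HIT, frames=[3,1,4] (faults so far: 7)
  step 12: ref 1 -> HIT, frames=[3,1,4] (faults so far: 7)
  step 13: ref 4 -> HIT, frames=[3,1,4] (faults so far: 7)
  step 14: ref 2 -> FAULT, evict 1, frames=[3,2,4] (faults so far: 8)
  step 15: ref 1 -> FAULT, evict 4, frames=[3,2,1] (faults so far: 9)
  FIFO total faults: 9
--- LRU ---
  step 0: ref 1 -> FAULT, frames=[1,-,-] (faults so far: 1)
  step 1: ref 4 -> FAULT, frames=[1,4,-] (faults so far: 2)
  step 2: ref 1 -> HIT, frames=[1,4,-] (faults so far: 2)
  step 3: ref 4 -> HIT, frames=[1,4,-] (faults so far: 2)
  step 4: ref 4 -> HIT, frames=[1,4,-] (faults so far: 2)
  step 5: ref 3 -> FAULT, frames=[1,4,3] (faults so far: 3)
  step 6: ref 2 -> FAULT, evict 1, frames=[2,4,3] (faults so far: 4)
  step 7: ref 1 -> FAULT, evict 4, frames=[2,1,3] (faults so far: 5)
  step 8: ref 2 -> HIT, frames=[2,1,3] (faults so far: 5)
  step 9: ref 4 -> FAULT, evict 3, frames=[2,1,4] (faults so far: 6)
  step 10: ref 3 -> FAULT, evict 1, frames=[2,3,4] (faults so far: 7)
  step 11: ref 4 -> HIT, frames=[2,3,4] (faults so far: 7)
  step 12: ref 1 -> FAULT, evict 2, frames=[1,3,4] (faults so far: 8)
  step 13: ref 4 -> HIT, frames=[1,3,4] (faults so far: 8)
  step 14: ref 2 -> FAULT, evict 3, frames=[1,2,4] (faults so far: 9)
  step 15: ref 1 -> HIT, frames=[1,2,4] (faults so far: 9)
  LRU total faults: 9
--- Optimal ---
  step 0: ref 1 -> FAULT, frames=[1,-,-] (faults so far: 1)
  step 1: ref 4 -> FAULT, frames=[1,4,-] (faults so far: 2)
  step 2: ref 1 -> HIT, frames=[1,4,-] (faults so far: 2)
  step 3: ref 4 -> HIT, frames=[1,4,-] (faults so far: 2)
  step 4: ref 4 -> HIT, frames=[1,4,-] (faults so far: 2)
  step 5: ref 3 -> FAULT, frames=[1,4,3] (faults so far: 3)
  step 6: ref 2 -> FAULT, evict 3, frames=[1,4,2] (faults so far: 4)
  step 7: ref 1 -> HIT, frames=[1,4,2] (faults so far: 4)
  step 8: ref 2 -> HIT, frames=[1,4,2] (faults so far: 4)
  step 9: ref 4 -> HIT, frames=[1,4,2] (faults so far: 4)
  step 10: ref 3 -> FAULT, evict 2, frames=[1,4,3] (faults so far: 5)
  step 11: ref 4 -> HIT, frames=[1,4,3] (faults so far: 5)
  step 12: ref 1 -> HIT, frames=[1,4,3] (faults so far: 5)
  step 13: ref 4 -> HIT, frames=[1,4,3] (faults so far: 5)
  step 14: ref 2 -> FAULT, evict 3, frames=[1,4,2] (faults so far: 6)
  step 15: ref 1 -> HIT, frames=[1,4,2] (faults so far: 6)
  Optimal total faults: 6

Answer: 9 9 6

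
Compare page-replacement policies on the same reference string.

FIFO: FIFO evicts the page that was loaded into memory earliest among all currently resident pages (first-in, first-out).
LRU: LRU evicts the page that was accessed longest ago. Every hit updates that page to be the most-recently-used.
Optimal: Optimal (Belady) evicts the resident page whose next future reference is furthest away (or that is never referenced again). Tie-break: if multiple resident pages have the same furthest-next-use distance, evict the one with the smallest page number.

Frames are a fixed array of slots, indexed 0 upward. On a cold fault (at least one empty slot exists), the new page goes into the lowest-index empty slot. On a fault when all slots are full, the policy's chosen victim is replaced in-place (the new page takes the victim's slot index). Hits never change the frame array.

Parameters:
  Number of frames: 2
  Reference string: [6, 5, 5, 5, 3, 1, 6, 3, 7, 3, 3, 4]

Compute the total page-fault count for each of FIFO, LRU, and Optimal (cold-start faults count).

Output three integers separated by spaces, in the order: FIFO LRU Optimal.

--- FIFO ---
  step 0: ref 6 -> FAULT, frames=[6,-] (faults so far: 1)
  step 1: ref 5 -> FAULT, frames=[6,5] (faults so far: 2)
  step 2: ref 5 -> HIT, frames=[6,5] (faults so far: 2)
  step 3: ref 5 -> HIT, frames=[6,5] (faults so far: 2)
  step 4: ref 3 -> FAULT, evict 6, frames=[3,5] (faults so far: 3)
  step 5: ref 1 -> FAULT, evict 5, frames=[3,1] (faults so far: 4)
  step 6: ref 6 -> FAULT, evict 3, frames=[6,1] (faults so far: 5)
  step 7: ref 3 -> FAULT, evict 1, frames=[6,3] (faults so far: 6)
  step 8: ref 7 -> FAULT, evict 6, frames=[7,3] (faults so far: 7)
  step 9: ref 3 -> HIT, frames=[7,3] (faults so far: 7)
  step 10: ref 3 -> HIT, frames=[7,3] (faults so far: 7)
  step 11: ref 4 -> FAULT, evict 3, frames=[7,4] (faults so far: 8)
  FIFO total faults: 8
--- LRU ---
  step 0: ref 6 -> FAULT, frames=[6,-] (faults so far: 1)
  step 1: ref 5 -> FAULT, frames=[6,5] (faults so far: 2)
  step 2: ref 5 -> HIT, frames=[6,5] (faults so far: 2)
  step 3: ref 5 -> HIT, frames=[6,5] (faults so far: 2)
  step 4: ref 3 -> FAULT, evict 6, frames=[3,5] (faults so far: 3)
  step 5: ref 1 -> FAULT, evict 5, frames=[3,1] (faults so far: 4)
  step 6: ref 6 -> FAULT, evict 3, frames=[6,1] (faults so far: 5)
  step 7: ref 3 -> FAULT, evict 1, frames=[6,3] (faults so far: 6)
  step 8: ref 7 -> FAULT, evict 6, frames=[7,3] (faults so far: 7)
  step 9: ref 3 -> HIT, frames=[7,3] (faults so far: 7)
  step 10: ref 3 -> HIT, frames=[7,3] (faults so far: 7)
  step 11: ref 4 -> FAULT, evict 7, frames=[4,3] (faults so far: 8)
  LRU total faults: 8
--- Optimal ---
  step 0: ref 6 -> FAULT, frames=[6,-] (faults so far: 1)
  step 1: ref 5 -> FAULT, frames=[6,5] (faults so far: 2)
  step 2: ref 5 -> HIT, frames=[6,5] (faults so far: 2)
  step 3: ref 5 -> HIT, frames=[6,5] (faults so far: 2)
  step 4: ref 3 -> FAULT, evict 5, frames=[6,3] (faults so far: 3)
  step 5: ref 1 -> FAULT, evict 3, frames=[6,1] (faults so far: 4)
  step 6: ref 6 -> HIT, frames=[6,1] (faults so far: 4)
  step 7: ref 3 -> FAULT, evict 1, frames=[6,3] (faults so far: 5)
  step 8: ref 7 -> FAULT, evict 6, frames=[7,3] (faults so far: 6)
  step 9: ref 3 -> HIT, frames=[7,3] (faults so far: 6)
  step 10: ref 3 -> HIT, frames=[7,3] (faults so far: 6)
  step 11: ref 4 -> FAULT, evict 3, frames=[7,4] (faults so far: 7)
  Optimal total faults: 7

Answer: 8 8 7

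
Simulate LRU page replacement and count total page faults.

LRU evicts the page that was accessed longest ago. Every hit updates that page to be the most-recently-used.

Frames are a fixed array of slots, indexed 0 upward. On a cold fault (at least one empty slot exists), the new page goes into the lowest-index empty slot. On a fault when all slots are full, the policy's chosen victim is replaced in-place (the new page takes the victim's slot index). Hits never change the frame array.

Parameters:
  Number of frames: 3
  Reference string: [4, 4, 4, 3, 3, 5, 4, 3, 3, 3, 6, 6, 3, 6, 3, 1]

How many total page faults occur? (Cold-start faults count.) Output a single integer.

Answer: 5

Derivation:
Step 0: ref 4 → FAULT, frames=[4,-,-]
Step 1: ref 4 → HIT, frames=[4,-,-]
Step 2: ref 4 → HIT, frames=[4,-,-]
Step 3: ref 3 → FAULT, frames=[4,3,-]
Step 4: ref 3 → HIT, frames=[4,3,-]
Step 5: ref 5 → FAULT, frames=[4,3,5]
Step 6: ref 4 → HIT, frames=[4,3,5]
Step 7: ref 3 → HIT, frames=[4,3,5]
Step 8: ref 3 → HIT, frames=[4,3,5]
Step 9: ref 3 → HIT, frames=[4,3,5]
Step 10: ref 6 → FAULT (evict 5), frames=[4,3,6]
Step 11: ref 6 → HIT, frames=[4,3,6]
Step 12: ref 3 → HIT, frames=[4,3,6]
Step 13: ref 6 → HIT, frames=[4,3,6]
Step 14: ref 3 → HIT, frames=[4,3,6]
Step 15: ref 1 → FAULT (evict 4), frames=[1,3,6]
Total faults: 5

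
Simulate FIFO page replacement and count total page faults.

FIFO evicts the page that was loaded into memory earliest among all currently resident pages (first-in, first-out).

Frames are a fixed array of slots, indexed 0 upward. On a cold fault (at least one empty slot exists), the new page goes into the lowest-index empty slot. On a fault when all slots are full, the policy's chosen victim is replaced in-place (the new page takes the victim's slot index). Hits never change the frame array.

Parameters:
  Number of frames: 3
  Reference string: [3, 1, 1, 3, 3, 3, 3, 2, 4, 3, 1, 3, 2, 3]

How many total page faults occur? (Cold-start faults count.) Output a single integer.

Answer: 7

Derivation:
Step 0: ref 3 → FAULT, frames=[3,-,-]
Step 1: ref 1 → FAULT, frames=[3,1,-]
Step 2: ref 1 → HIT, frames=[3,1,-]
Step 3: ref 3 → HIT, frames=[3,1,-]
Step 4: ref 3 → HIT, frames=[3,1,-]
Step 5: ref 3 → HIT, frames=[3,1,-]
Step 6: ref 3 → HIT, frames=[3,1,-]
Step 7: ref 2 → FAULT, frames=[3,1,2]
Step 8: ref 4 → FAULT (evict 3), frames=[4,1,2]
Step 9: ref 3 → FAULT (evict 1), frames=[4,3,2]
Step 10: ref 1 → FAULT (evict 2), frames=[4,3,1]
Step 11: ref 3 → HIT, frames=[4,3,1]
Step 12: ref 2 → FAULT (evict 4), frames=[2,3,1]
Step 13: ref 3 → HIT, frames=[2,3,1]
Total faults: 7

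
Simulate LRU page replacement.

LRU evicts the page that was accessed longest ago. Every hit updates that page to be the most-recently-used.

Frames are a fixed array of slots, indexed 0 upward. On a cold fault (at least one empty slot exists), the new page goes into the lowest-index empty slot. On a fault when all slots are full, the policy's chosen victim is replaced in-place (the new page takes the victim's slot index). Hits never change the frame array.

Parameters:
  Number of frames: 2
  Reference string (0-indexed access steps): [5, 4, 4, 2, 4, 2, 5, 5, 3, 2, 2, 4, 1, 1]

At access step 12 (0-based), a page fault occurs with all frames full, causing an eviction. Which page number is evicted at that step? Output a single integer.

Step 0: ref 5 -> FAULT, frames=[5,-]
Step 1: ref 4 -> FAULT, frames=[5,4]
Step 2: ref 4 -> HIT, frames=[5,4]
Step 3: ref 2 -> FAULT, evict 5, frames=[2,4]
Step 4: ref 4 -> HIT, frames=[2,4]
Step 5: ref 2 -> HIT, frames=[2,4]
Step 6: ref 5 -> FAULT, evict 4, frames=[2,5]
Step 7: ref 5 -> HIT, frames=[2,5]
Step 8: ref 3 -> FAULT, evict 2, frames=[3,5]
Step 9: ref 2 -> FAULT, evict 5, frames=[3,2]
Step 10: ref 2 -> HIT, frames=[3,2]
Step 11: ref 4 -> FAULT, evict 3, frames=[4,2]
Step 12: ref 1 -> FAULT, evict 2, frames=[4,1]
At step 12: evicted page 2

Answer: 2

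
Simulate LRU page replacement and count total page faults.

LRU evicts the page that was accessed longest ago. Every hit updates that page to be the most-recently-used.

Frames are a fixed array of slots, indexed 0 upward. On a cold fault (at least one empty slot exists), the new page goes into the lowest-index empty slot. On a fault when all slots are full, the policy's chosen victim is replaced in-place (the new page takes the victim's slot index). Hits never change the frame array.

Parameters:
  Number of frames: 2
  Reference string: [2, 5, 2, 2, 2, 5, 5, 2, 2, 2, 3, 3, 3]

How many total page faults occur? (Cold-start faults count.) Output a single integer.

Answer: 3

Derivation:
Step 0: ref 2 → FAULT, frames=[2,-]
Step 1: ref 5 → FAULT, frames=[2,5]
Step 2: ref 2 → HIT, frames=[2,5]
Step 3: ref 2 → HIT, frames=[2,5]
Step 4: ref 2 → HIT, frames=[2,5]
Step 5: ref 5 → HIT, frames=[2,5]
Step 6: ref 5 → HIT, frames=[2,5]
Step 7: ref 2 → HIT, frames=[2,5]
Step 8: ref 2 → HIT, frames=[2,5]
Step 9: ref 2 → HIT, frames=[2,5]
Step 10: ref 3 → FAULT (evict 5), frames=[2,3]
Step 11: ref 3 → HIT, frames=[2,3]
Step 12: ref 3 → HIT, frames=[2,3]
Total faults: 3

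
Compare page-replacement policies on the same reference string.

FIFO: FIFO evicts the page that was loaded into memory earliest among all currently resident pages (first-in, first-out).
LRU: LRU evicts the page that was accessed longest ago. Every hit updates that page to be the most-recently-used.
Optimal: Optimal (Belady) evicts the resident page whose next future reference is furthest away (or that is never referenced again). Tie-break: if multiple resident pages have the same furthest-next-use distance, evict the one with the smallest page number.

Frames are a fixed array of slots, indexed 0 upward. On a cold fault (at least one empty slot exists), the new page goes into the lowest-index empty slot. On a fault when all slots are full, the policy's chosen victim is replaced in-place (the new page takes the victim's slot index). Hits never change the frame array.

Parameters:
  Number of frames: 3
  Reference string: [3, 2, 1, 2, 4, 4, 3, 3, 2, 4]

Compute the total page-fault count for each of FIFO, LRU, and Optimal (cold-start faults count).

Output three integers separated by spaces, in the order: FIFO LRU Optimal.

Answer: 6 5 4

Derivation:
--- FIFO ---
  step 0: ref 3 -> FAULT, frames=[3,-,-] (faults so far: 1)
  step 1: ref 2 -> FAULT, frames=[3,2,-] (faults so far: 2)
  step 2: ref 1 -> FAULT, frames=[3,2,1] (faults so far: 3)
  step 3: ref 2 -> HIT, frames=[3,2,1] (faults so far: 3)
  step 4: ref 4 -> FAULT, evict 3, frames=[4,2,1] (faults so far: 4)
  step 5: ref 4 -> HIT, frames=[4,2,1] (faults so far: 4)
  step 6: ref 3 -> FAULT, evict 2, frames=[4,3,1] (faults so far: 5)
  step 7: ref 3 -> HIT, frames=[4,3,1] (faults so far: 5)
  step 8: ref 2 -> FAULT, evict 1, frames=[4,3,2] (faults so far: 6)
  step 9: ref 4 -> HIT, frames=[4,3,2] (faults so far: 6)
  FIFO total faults: 6
--- LRU ---
  step 0: ref 3 -> FAULT, frames=[3,-,-] (faults so far: 1)
  step 1: ref 2 -> FAULT, frames=[3,2,-] (faults so far: 2)
  step 2: ref 1 -> FAULT, frames=[3,2,1] (faults so far: 3)
  step 3: ref 2 -> HIT, frames=[3,2,1] (faults so far: 3)
  step 4: ref 4 -> FAULT, evict 3, frames=[4,2,1] (faults so far: 4)
  step 5: ref 4 -> HIT, frames=[4,2,1] (faults so far: 4)
  step 6: ref 3 -> FAULT, evict 1, frames=[4,2,3] (faults so far: 5)
  step 7: ref 3 -> HIT, frames=[4,2,3] (faults so far: 5)
  step 8: ref 2 -> HIT, frames=[4,2,3] (faults so far: 5)
  step 9: ref 4 -> HIT, frames=[4,2,3] (faults so far: 5)
  LRU total faults: 5
--- Optimal ---
  step 0: ref 3 -> FAULT, frames=[3,-,-] (faults so far: 1)
  step 1: ref 2 -> FAULT, frames=[3,2,-] (faults so far: 2)
  step 2: ref 1 -> FAULT, frames=[3,2,1] (faults so far: 3)
  step 3: ref 2 -> HIT, frames=[3,2,1] (faults so far: 3)
  step 4: ref 4 -> FAULT, evict 1, frames=[3,2,4] (faults so far: 4)
  step 5: ref 4 -> HIT, frames=[3,2,4] (faults so far: 4)
  step 6: ref 3 -> HIT, frames=[3,2,4] (faults so far: 4)
  step 7: ref 3 -> HIT, frames=[3,2,4] (faults so far: 4)
  step 8: ref 2 -> HIT, frames=[3,2,4] (faults so far: 4)
  step 9: ref 4 -> HIT, frames=[3,2,4] (faults so far: 4)
  Optimal total faults: 4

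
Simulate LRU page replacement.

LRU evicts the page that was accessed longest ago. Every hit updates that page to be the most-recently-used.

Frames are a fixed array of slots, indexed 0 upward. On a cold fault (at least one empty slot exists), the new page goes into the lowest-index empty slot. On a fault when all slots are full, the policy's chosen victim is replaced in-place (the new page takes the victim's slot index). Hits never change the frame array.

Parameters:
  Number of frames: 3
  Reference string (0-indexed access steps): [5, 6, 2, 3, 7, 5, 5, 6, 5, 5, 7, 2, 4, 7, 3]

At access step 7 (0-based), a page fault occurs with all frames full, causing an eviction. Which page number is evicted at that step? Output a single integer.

Step 0: ref 5 -> FAULT, frames=[5,-,-]
Step 1: ref 6 -> FAULT, frames=[5,6,-]
Step 2: ref 2 -> FAULT, frames=[5,6,2]
Step 3: ref 3 -> FAULT, evict 5, frames=[3,6,2]
Step 4: ref 7 -> FAULT, evict 6, frames=[3,7,2]
Step 5: ref 5 -> FAULT, evict 2, frames=[3,7,5]
Step 6: ref 5 -> HIT, frames=[3,7,5]
Step 7: ref 6 -> FAULT, evict 3, frames=[6,7,5]
At step 7: evicted page 3

Answer: 3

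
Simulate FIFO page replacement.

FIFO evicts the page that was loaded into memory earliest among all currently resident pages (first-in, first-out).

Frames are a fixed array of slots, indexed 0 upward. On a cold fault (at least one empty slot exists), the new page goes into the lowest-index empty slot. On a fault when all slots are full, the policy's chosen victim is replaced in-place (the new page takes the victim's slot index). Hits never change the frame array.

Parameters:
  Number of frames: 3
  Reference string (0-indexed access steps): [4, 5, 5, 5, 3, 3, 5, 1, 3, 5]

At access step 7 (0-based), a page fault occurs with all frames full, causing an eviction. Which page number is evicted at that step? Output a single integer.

Answer: 4

Derivation:
Step 0: ref 4 -> FAULT, frames=[4,-,-]
Step 1: ref 5 -> FAULT, frames=[4,5,-]
Step 2: ref 5 -> HIT, frames=[4,5,-]
Step 3: ref 5 -> HIT, frames=[4,5,-]
Step 4: ref 3 -> FAULT, frames=[4,5,3]
Step 5: ref 3 -> HIT, frames=[4,5,3]
Step 6: ref 5 -> HIT, frames=[4,5,3]
Step 7: ref 1 -> FAULT, evict 4, frames=[1,5,3]
At step 7: evicted page 4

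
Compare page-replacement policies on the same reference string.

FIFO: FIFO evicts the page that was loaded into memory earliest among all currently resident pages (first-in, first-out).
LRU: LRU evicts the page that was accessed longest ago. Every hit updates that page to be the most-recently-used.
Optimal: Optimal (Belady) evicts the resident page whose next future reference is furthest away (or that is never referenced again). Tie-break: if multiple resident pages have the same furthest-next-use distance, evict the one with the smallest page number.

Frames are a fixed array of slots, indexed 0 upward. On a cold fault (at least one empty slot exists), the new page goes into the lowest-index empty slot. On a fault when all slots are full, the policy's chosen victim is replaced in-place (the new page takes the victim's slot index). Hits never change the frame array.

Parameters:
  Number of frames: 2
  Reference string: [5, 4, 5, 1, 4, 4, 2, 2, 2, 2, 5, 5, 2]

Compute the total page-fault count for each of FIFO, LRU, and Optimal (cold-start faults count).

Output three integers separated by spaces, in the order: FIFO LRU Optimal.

--- FIFO ---
  step 0: ref 5 -> FAULT, frames=[5,-] (faults so far: 1)
  step 1: ref 4 -> FAULT, frames=[5,4] (faults so far: 2)
  step 2: ref 5 -> HIT, frames=[5,4] (faults so far: 2)
  step 3: ref 1 -> FAULT, evict 5, frames=[1,4] (faults so far: 3)
  step 4: ref 4 -> HIT, frames=[1,4] (faults so far: 3)
  step 5: ref 4 -> HIT, frames=[1,4] (faults so far: 3)
  step 6: ref 2 -> FAULT, evict 4, frames=[1,2] (faults so far: 4)
  step 7: ref 2 -> HIT, frames=[1,2] (faults so far: 4)
  step 8: ref 2 -> HIT, frames=[1,2] (faults so far: 4)
  step 9: ref 2 -> HIT, frames=[1,2] (faults so far: 4)
  step 10: ref 5 -> FAULT, evict 1, frames=[5,2] (faults so far: 5)
  step 11: ref 5 -> HIT, frames=[5,2] (faults so far: 5)
  step 12: ref 2 -> HIT, frames=[5,2] (faults so far: 5)
  FIFO total faults: 5
--- LRU ---
  step 0: ref 5 -> FAULT, frames=[5,-] (faults so far: 1)
  step 1: ref 4 -> FAULT, frames=[5,4] (faults so far: 2)
  step 2: ref 5 -> HIT, frames=[5,4] (faults so far: 2)
  step 3: ref 1 -> FAULT, evict 4, frames=[5,1] (faults so far: 3)
  step 4: ref 4 -> FAULT, evict 5, frames=[4,1] (faults so far: 4)
  step 5: ref 4 -> HIT, frames=[4,1] (faults so far: 4)
  step 6: ref 2 -> FAULT, evict 1, frames=[4,2] (faults so far: 5)
  step 7: ref 2 -> HIT, frames=[4,2] (faults so far: 5)
  step 8: ref 2 -> HIT, frames=[4,2] (faults so far: 5)
  step 9: ref 2 -> HIT, frames=[4,2] (faults so far: 5)
  step 10: ref 5 -> FAULT, evict 4, frames=[5,2] (faults so far: 6)
  step 11: ref 5 -> HIT, frames=[5,2] (faults so far: 6)
  step 12: ref 2 -> HIT, frames=[5,2] (faults so far: 6)
  LRU total faults: 6
--- Optimal ---
  step 0: ref 5 -> FAULT, frames=[5,-] (faults so far: 1)
  step 1: ref 4 -> FAULT, frames=[5,4] (faults so far: 2)
  step 2: ref 5 -> HIT, frames=[5,4] (faults so far: 2)
  step 3: ref 1 -> FAULT, evict 5, frames=[1,4] (faults so far: 3)
  step 4: ref 4 -> HIT, frames=[1,4] (faults so far: 3)
  step 5: ref 4 -> HIT, frames=[1,4] (faults so far: 3)
  step 6: ref 2 -> FAULT, evict 1, frames=[2,4] (faults so far: 4)
  step 7: ref 2 -> HIT, frames=[2,4] (faults so far: 4)
  step 8: ref 2 -> HIT, frames=[2,4] (faults so far: 4)
  step 9: ref 2 -> HIT, frames=[2,4] (faults so far: 4)
  step 10: ref 5 -> FAULT, evict 4, frames=[2,5] (faults so far: 5)
  step 11: ref 5 -> HIT, frames=[2,5] (faults so far: 5)
  step 12: ref 2 -> HIT, frames=[2,5] (faults so far: 5)
  Optimal total faults: 5

Answer: 5 6 5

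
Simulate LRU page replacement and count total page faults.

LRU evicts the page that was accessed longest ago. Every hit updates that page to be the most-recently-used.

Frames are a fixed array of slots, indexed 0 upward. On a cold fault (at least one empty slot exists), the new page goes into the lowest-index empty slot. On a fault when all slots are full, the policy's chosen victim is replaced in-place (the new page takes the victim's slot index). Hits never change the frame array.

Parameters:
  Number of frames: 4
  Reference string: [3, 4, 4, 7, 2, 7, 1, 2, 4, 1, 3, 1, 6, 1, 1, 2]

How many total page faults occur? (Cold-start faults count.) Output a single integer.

Step 0: ref 3 → FAULT, frames=[3,-,-,-]
Step 1: ref 4 → FAULT, frames=[3,4,-,-]
Step 2: ref 4 → HIT, frames=[3,4,-,-]
Step 3: ref 7 → FAULT, frames=[3,4,7,-]
Step 4: ref 2 → FAULT, frames=[3,4,7,2]
Step 5: ref 7 → HIT, frames=[3,4,7,2]
Step 6: ref 1 → FAULT (evict 3), frames=[1,4,7,2]
Step 7: ref 2 → HIT, frames=[1,4,7,2]
Step 8: ref 4 → HIT, frames=[1,4,7,2]
Step 9: ref 1 → HIT, frames=[1,4,7,2]
Step 10: ref 3 → FAULT (evict 7), frames=[1,4,3,2]
Step 11: ref 1 → HIT, frames=[1,4,3,2]
Step 12: ref 6 → FAULT (evict 2), frames=[1,4,3,6]
Step 13: ref 1 → HIT, frames=[1,4,3,6]
Step 14: ref 1 → HIT, frames=[1,4,3,6]
Step 15: ref 2 → FAULT (evict 4), frames=[1,2,3,6]
Total faults: 8

Answer: 8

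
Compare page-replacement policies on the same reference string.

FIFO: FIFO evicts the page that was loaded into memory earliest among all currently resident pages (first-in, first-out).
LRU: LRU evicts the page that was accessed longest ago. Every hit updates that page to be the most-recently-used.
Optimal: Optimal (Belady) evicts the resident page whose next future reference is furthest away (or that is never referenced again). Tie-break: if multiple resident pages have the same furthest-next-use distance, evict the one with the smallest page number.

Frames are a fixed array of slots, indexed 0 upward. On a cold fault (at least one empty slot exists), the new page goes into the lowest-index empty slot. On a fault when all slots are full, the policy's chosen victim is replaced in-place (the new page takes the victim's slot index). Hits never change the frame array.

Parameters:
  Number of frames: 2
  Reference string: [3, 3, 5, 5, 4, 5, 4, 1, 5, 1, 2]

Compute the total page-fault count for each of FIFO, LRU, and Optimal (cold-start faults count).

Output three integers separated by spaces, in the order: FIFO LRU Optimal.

Answer: 6 6 5

Derivation:
--- FIFO ---
  step 0: ref 3 -> FAULT, frames=[3,-] (faults so far: 1)
  step 1: ref 3 -> HIT, frames=[3,-] (faults so far: 1)
  step 2: ref 5 -> FAULT, frames=[3,5] (faults so far: 2)
  step 3: ref 5 -> HIT, frames=[3,5] (faults so far: 2)
  step 4: ref 4 -> FAULT, evict 3, frames=[4,5] (faults so far: 3)
  step 5: ref 5 -> HIT, frames=[4,5] (faults so far: 3)
  step 6: ref 4 -> HIT, frames=[4,5] (faults so far: 3)
  step 7: ref 1 -> FAULT, evict 5, frames=[4,1] (faults so far: 4)
  step 8: ref 5 -> FAULT, evict 4, frames=[5,1] (faults so far: 5)
  step 9: ref 1 -> HIT, frames=[5,1] (faults so far: 5)
  step 10: ref 2 -> FAULT, evict 1, frames=[5,2] (faults so far: 6)
  FIFO total faults: 6
--- LRU ---
  step 0: ref 3 -> FAULT, frames=[3,-] (faults so far: 1)
  step 1: ref 3 -> HIT, frames=[3,-] (faults so far: 1)
  step 2: ref 5 -> FAULT, frames=[3,5] (faults so far: 2)
  step 3: ref 5 -> HIT, frames=[3,5] (faults so far: 2)
  step 4: ref 4 -> FAULT, evict 3, frames=[4,5] (faults so far: 3)
  step 5: ref 5 -> HIT, frames=[4,5] (faults so far: 3)
  step 6: ref 4 -> HIT, frames=[4,5] (faults so far: 3)
  step 7: ref 1 -> FAULT, evict 5, frames=[4,1] (faults so far: 4)
  step 8: ref 5 -> FAULT, evict 4, frames=[5,1] (faults so far: 5)
  step 9: ref 1 -> HIT, frames=[5,1] (faults so far: 5)
  step 10: ref 2 -> FAULT, evict 5, frames=[2,1] (faults so far: 6)
  LRU total faults: 6
--- Optimal ---
  step 0: ref 3 -> FAULT, frames=[3,-] (faults so far: 1)
  step 1: ref 3 -> HIT, frames=[3,-] (faults so far: 1)
  step 2: ref 5 -> FAULT, frames=[3,5] (faults so far: 2)
  step 3: ref 5 -> HIT, frames=[3,5] (faults so far: 2)
  step 4: ref 4 -> FAULT, evict 3, frames=[4,5] (faults so far: 3)
  step 5: ref 5 -> HIT, frames=[4,5] (faults so far: 3)
  step 6: ref 4 -> HIT, frames=[4,5] (faults so far: 3)
  step 7: ref 1 -> FAULT, evict 4, frames=[1,5] (faults so far: 4)
  step 8: ref 5 -> HIT, frames=[1,5] (faults so far: 4)
  step 9: ref 1 -> HIT, frames=[1,5] (faults so far: 4)
  step 10: ref 2 -> FAULT, evict 1, frames=[2,5] (faults so far: 5)
  Optimal total faults: 5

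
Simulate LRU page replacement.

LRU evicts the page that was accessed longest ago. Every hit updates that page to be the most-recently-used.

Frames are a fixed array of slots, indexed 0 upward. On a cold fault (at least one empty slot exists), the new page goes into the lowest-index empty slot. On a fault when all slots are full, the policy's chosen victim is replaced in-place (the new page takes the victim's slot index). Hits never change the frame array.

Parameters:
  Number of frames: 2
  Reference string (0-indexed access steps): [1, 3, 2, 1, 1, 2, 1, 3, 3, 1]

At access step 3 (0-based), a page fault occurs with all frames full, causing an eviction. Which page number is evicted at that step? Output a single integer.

Answer: 3

Derivation:
Step 0: ref 1 -> FAULT, frames=[1,-]
Step 1: ref 3 -> FAULT, frames=[1,3]
Step 2: ref 2 -> FAULT, evict 1, frames=[2,3]
Step 3: ref 1 -> FAULT, evict 3, frames=[2,1]
At step 3: evicted page 3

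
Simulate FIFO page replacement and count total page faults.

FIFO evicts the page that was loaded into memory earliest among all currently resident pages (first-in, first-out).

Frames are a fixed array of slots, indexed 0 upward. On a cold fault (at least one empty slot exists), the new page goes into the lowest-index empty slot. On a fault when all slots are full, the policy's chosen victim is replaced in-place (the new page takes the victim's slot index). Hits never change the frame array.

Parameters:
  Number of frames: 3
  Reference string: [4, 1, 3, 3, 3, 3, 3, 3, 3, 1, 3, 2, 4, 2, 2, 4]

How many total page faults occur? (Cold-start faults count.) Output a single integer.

Step 0: ref 4 → FAULT, frames=[4,-,-]
Step 1: ref 1 → FAULT, frames=[4,1,-]
Step 2: ref 3 → FAULT, frames=[4,1,3]
Step 3: ref 3 → HIT, frames=[4,1,3]
Step 4: ref 3 → HIT, frames=[4,1,3]
Step 5: ref 3 → HIT, frames=[4,1,3]
Step 6: ref 3 → HIT, frames=[4,1,3]
Step 7: ref 3 → HIT, frames=[4,1,3]
Step 8: ref 3 → HIT, frames=[4,1,3]
Step 9: ref 1 → HIT, frames=[4,1,3]
Step 10: ref 3 → HIT, frames=[4,1,3]
Step 11: ref 2 → FAULT (evict 4), frames=[2,1,3]
Step 12: ref 4 → FAULT (evict 1), frames=[2,4,3]
Step 13: ref 2 → HIT, frames=[2,4,3]
Step 14: ref 2 → HIT, frames=[2,4,3]
Step 15: ref 4 → HIT, frames=[2,4,3]
Total faults: 5

Answer: 5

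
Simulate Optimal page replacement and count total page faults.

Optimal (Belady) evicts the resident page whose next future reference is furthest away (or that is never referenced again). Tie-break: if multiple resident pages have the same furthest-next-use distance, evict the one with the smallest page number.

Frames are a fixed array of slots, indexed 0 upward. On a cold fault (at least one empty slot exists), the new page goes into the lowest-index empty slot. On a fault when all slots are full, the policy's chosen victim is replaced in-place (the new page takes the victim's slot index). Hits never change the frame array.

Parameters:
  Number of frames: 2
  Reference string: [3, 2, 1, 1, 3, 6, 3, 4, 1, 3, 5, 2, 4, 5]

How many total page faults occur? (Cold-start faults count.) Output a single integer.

Step 0: ref 3 → FAULT, frames=[3,-]
Step 1: ref 2 → FAULT, frames=[3,2]
Step 2: ref 1 → FAULT (evict 2), frames=[3,1]
Step 3: ref 1 → HIT, frames=[3,1]
Step 4: ref 3 → HIT, frames=[3,1]
Step 5: ref 6 → FAULT (evict 1), frames=[3,6]
Step 6: ref 3 → HIT, frames=[3,6]
Step 7: ref 4 → FAULT (evict 6), frames=[3,4]
Step 8: ref 1 → FAULT (evict 4), frames=[3,1]
Step 9: ref 3 → HIT, frames=[3,1]
Step 10: ref 5 → FAULT (evict 1), frames=[3,5]
Step 11: ref 2 → FAULT (evict 3), frames=[2,5]
Step 12: ref 4 → FAULT (evict 2), frames=[4,5]
Step 13: ref 5 → HIT, frames=[4,5]
Total faults: 9

Answer: 9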